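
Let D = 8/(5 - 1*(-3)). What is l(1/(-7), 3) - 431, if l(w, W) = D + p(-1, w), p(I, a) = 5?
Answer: -425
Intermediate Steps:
D = 1 (D = 8/(5 + 3) = 8/8 = 8*(1/8) = 1)
l(w, W) = 6 (l(w, W) = 1 + 5 = 6)
l(1/(-7), 3) - 431 = 6 - 431 = -425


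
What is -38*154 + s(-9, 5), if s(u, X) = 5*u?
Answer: -5897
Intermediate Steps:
-38*154 + s(-9, 5) = -38*154 + 5*(-9) = -5852 - 45 = -5897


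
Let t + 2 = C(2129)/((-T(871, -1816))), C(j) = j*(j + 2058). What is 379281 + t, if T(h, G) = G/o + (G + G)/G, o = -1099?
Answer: -8274195271/4014 ≈ -2.0613e+6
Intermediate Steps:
T(h, G) = 2 - G/1099 (T(h, G) = G/(-1099) + (G + G)/G = G*(-1/1099) + (2*G)/G = -G/1099 + 2 = 2 - G/1099)
C(j) = j*(2058 + j)
t = -9796629205/4014 (t = -2 + (2129*(2058 + 2129))/((-(2 - 1/1099*(-1816)))) = -2 + (2129*4187)/((-(2 + 1816/1099))) = -2 + 8914123/((-1*4014/1099)) = -2 + 8914123/(-4014/1099) = -2 + 8914123*(-1099/4014) = -2 - 9796621177/4014 = -9796629205/4014 ≈ -2.4406e+6)
379281 + t = 379281 - 9796629205/4014 = -8274195271/4014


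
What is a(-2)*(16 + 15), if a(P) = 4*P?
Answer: -248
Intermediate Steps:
a(-2)*(16 + 15) = (4*(-2))*(16 + 15) = -8*31 = -248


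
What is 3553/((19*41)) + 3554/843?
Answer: 303355/34563 ≈ 8.7769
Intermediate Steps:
3553/((19*41)) + 3554/843 = 3553/779 + 3554*(1/843) = 3553*(1/779) + 3554/843 = 187/41 + 3554/843 = 303355/34563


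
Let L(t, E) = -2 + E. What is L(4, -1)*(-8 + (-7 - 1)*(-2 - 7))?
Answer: -192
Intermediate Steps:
L(4, -1)*(-8 + (-7 - 1)*(-2 - 7)) = (-2 - 1)*(-8 + (-7 - 1)*(-2 - 7)) = -3*(-8 - 8*(-9)) = -3*(-8 + 72) = -3*64 = -192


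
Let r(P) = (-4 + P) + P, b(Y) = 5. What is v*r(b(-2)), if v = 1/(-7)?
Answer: -6/7 ≈ -0.85714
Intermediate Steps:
v = -⅐ ≈ -0.14286
r(P) = -4 + 2*P
v*r(b(-2)) = -(-4 + 2*5)/7 = -(-4 + 10)/7 = -⅐*6 = -6/7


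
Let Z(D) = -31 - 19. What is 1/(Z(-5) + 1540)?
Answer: 1/1490 ≈ 0.00067114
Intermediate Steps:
Z(D) = -50
1/(Z(-5) + 1540) = 1/(-50 + 1540) = 1/1490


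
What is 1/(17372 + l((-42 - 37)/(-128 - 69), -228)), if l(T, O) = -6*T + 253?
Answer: 197/3471651 ≈ 5.6745e-5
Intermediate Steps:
l(T, O) = 253 - 6*T
1/(17372 + l((-42 - 37)/(-128 - 69), -228)) = 1/(17372 + (253 - 6*(-42 - 37)/(-128 - 69))) = 1/(17372 + (253 - (-474)/(-197))) = 1/(17372 + (253 - (-474)*(-1)/197)) = 1/(17372 + (253 - 6*79/197)) = 1/(17372 + (253 - 474/197)) = 1/(17372 + 49367/197) = 1/(3471651/197) = 197/3471651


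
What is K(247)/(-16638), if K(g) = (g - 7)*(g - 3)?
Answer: -9760/2773 ≈ -3.5197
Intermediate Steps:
K(g) = (-7 + g)*(-3 + g)
K(247)/(-16638) = (21 + 247² - 10*247)/(-16638) = (21 + 61009 - 2470)*(-1/16638) = 58560*(-1/16638) = -9760/2773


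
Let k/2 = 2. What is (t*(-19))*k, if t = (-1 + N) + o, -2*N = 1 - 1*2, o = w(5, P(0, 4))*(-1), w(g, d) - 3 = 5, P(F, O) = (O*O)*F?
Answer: 646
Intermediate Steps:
P(F, O) = F*O**2 (P(F, O) = O**2*F = F*O**2)
w(g, d) = 8 (w(g, d) = 3 + 5 = 8)
k = 4 (k = 2*2 = 4)
o = -8 (o = 8*(-1) = -8)
N = 1/2 (N = -(1 - 1*2)/2 = -(1 - 2)/2 = -1/2*(-1) = 1/2 ≈ 0.50000)
t = -17/2 (t = (-1 + 1/2) - 8 = -1/2 - 8 = -17/2 ≈ -8.5000)
(t*(-19))*k = -17/2*(-19)*4 = (323/2)*4 = 646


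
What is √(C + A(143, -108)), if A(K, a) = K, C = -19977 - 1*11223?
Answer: I*√31057 ≈ 176.23*I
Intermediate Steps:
C = -31200 (C = -19977 - 11223 = -31200)
√(C + A(143, -108)) = √(-31200 + 143) = √(-31057) = I*√31057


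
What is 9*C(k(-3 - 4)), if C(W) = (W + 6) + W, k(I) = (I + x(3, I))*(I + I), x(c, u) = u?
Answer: 3582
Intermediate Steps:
k(I) = 4*I**2 (k(I) = (I + I)*(I + I) = (2*I)*(2*I) = 4*I**2)
C(W) = 6 + 2*W (C(W) = (6 + W) + W = 6 + 2*W)
9*C(k(-3 - 4)) = 9*(6 + 2*(4*(-3 - 4)**2)) = 9*(6 + 2*(4*(-7)**2)) = 9*(6 + 2*(4*49)) = 9*(6 + 2*196) = 9*(6 + 392) = 9*398 = 3582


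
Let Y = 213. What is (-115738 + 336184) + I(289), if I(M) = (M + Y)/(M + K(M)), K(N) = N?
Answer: 63709145/289 ≈ 2.2045e+5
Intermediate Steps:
I(M) = (213 + M)/(2*M) (I(M) = (M + 213)/(M + M) = (213 + M)/((2*M)) = (213 + M)*(1/(2*M)) = (213 + M)/(2*M))
(-115738 + 336184) + I(289) = (-115738 + 336184) + (½)*(213 + 289)/289 = 220446 + (½)*(1/289)*502 = 220446 + 251/289 = 63709145/289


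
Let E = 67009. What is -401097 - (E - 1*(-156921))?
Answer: -625027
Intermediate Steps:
-401097 - (E - 1*(-156921)) = -401097 - (67009 - 1*(-156921)) = -401097 - (67009 + 156921) = -401097 - 1*223930 = -401097 - 223930 = -625027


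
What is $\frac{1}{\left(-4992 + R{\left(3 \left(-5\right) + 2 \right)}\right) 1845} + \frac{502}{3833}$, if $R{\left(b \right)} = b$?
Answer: $\frac{4635577117}{35394784425} \approx 0.13097$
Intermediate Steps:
$\frac{1}{\left(-4992 + R{\left(3 \left(-5\right) + 2 \right)}\right) 1845} + \frac{502}{3833} = \frac{1}{\left(-4992 + \left(3 \left(-5\right) + 2\right)\right) 1845} + \frac{502}{3833} = \frac{1}{-4992 + \left(-15 + 2\right)} \frac{1}{1845} + 502 \cdot \frac{1}{3833} = \frac{1}{-4992 - 13} \cdot \frac{1}{1845} + \frac{502}{3833} = \frac{1}{-5005} \cdot \frac{1}{1845} + \frac{502}{3833} = \left(- \frac{1}{5005}\right) \frac{1}{1845} + \frac{502}{3833} = - \frac{1}{9234225} + \frac{502}{3833} = \frac{4635577117}{35394784425}$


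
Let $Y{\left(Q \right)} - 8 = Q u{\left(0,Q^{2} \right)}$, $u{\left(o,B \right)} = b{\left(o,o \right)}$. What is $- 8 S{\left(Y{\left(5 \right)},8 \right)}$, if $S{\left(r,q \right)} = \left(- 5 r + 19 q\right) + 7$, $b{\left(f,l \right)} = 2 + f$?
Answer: $-552$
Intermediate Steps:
$u{\left(o,B \right)} = 2 + o$
$Y{\left(Q \right)} = 8 + 2 Q$ ($Y{\left(Q \right)} = 8 + Q \left(2 + 0\right) = 8 + Q 2 = 8 + 2 Q$)
$S{\left(r,q \right)} = 7 - 5 r + 19 q$
$- 8 S{\left(Y{\left(5 \right)},8 \right)} = - 8 \left(7 - 5 \left(8 + 2 \cdot 5\right) + 19 \cdot 8\right) = - 8 \left(7 - 5 \left(8 + 10\right) + 152\right) = - 8 \left(7 - 90 + 152\right) = \left(-8\right) 69 = -552$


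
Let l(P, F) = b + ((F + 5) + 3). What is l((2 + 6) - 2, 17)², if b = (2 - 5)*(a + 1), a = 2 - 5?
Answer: 961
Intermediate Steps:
a = -3
b = 6 (b = (2 - 5)*(-3 + 1) = -3*(-2) = 6)
l(P, F) = 14 + F (l(P, F) = 6 + ((F + 5) + 3) = 6 + ((5 + F) + 3) = 6 + (8 + F) = 14 + F)
l((2 + 6) - 2, 17)² = (14 + 17)² = 31² = 961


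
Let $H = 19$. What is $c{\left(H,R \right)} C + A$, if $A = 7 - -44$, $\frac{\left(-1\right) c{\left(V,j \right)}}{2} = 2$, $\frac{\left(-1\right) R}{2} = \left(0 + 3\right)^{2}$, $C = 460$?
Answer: $-1789$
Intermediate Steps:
$R = -18$ ($R = - 2 \left(0 + 3\right)^{2} = - 2 \cdot 3^{2} = \left(-2\right) 9 = -18$)
$c{\left(V,j \right)} = -4$ ($c{\left(V,j \right)} = \left(-2\right) 2 = -4$)
$A = 51$ ($A = 7 + 44 = 51$)
$c{\left(H,R \right)} C + A = \left(-4\right) 460 + 51 = -1840 + 51 = -1789$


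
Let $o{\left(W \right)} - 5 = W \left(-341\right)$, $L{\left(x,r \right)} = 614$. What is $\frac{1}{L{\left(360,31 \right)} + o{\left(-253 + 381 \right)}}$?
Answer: $- \frac{1}{43029} \approx -2.324 \cdot 10^{-5}$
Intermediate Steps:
$o{\left(W \right)} = 5 - 341 W$ ($o{\left(W \right)} = 5 + W \left(-341\right) = 5 - 341 W$)
$\frac{1}{L{\left(360,31 \right)} + o{\left(-253 + 381 \right)}} = \frac{1}{614 + \left(5 - 341 \left(-253 + 381\right)\right)} = \frac{1}{614 + \left(5 - 43648\right)} = \frac{1}{614 - 43643} = \frac{1}{-43029} = - \frac{1}{43029}$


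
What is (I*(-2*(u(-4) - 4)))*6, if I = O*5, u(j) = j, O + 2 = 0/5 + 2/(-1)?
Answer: -1920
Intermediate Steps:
O = -4 (O = -2 + (0/5 + 2/(-1)) = -2 + (0*(⅕) + 2*(-1)) = -2 + (0 - 2) = -2 - 2 = -4)
I = -20 (I = -4*5 = -20)
(I*(-2*(u(-4) - 4)))*6 = -(-40)*(-4 - 4)*6 = -(-40)*(-8)*6 = -20*16*6 = -320*6 = -1920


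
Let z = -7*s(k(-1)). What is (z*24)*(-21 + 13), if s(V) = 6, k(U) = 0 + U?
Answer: 8064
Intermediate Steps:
k(U) = U
z = -42 (z = -7*6 = -42)
(z*24)*(-21 + 13) = (-42*24)*(-21 + 13) = -1008*(-8) = 8064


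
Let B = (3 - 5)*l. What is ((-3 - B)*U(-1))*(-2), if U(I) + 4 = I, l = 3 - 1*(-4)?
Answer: 110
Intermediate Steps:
l = 7 (l = 3 + 4 = 7)
B = -14 (B = (3 - 5)*7 = -2*7 = -14)
U(I) = -4 + I
((-3 - B)*U(-1))*(-2) = ((-3 - 1*(-14))*(-4 - 1))*(-2) = ((-3 + 14)*(-5))*(-2) = (11*(-5))*(-2) = -55*(-2) = 110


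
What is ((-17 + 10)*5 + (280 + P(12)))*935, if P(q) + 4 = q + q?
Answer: 247775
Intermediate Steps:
P(q) = -4 + 2*q (P(q) = -4 + (q + q) = -4 + 2*q)
((-17 + 10)*5 + (280 + P(12)))*935 = ((-17 + 10)*5 + (280 + (-4 + 2*12)))*935 = (-7*5 + (280 + (-4 + 24)))*935 = (-35 + (280 + 20))*935 = (-35 + 300)*935 = 265*935 = 247775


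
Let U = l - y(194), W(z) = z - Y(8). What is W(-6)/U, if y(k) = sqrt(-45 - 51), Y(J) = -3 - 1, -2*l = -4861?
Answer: -19444/23629705 - 32*I*sqrt(6)/23629705 ≈ -0.00082286 - 3.3172e-6*I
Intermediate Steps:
l = 4861/2 (l = -1/2*(-4861) = 4861/2 ≈ 2430.5)
Y(J) = -4
y(k) = 4*I*sqrt(6) (y(k) = sqrt(-96) = 4*I*sqrt(6))
W(z) = 4 + z (W(z) = z - 1*(-4) = z + 4 = 4 + z)
U = 4861/2 - 4*I*sqrt(6) ≈ 2430.5 - 9.798*I
W(-6)/U = (4 - 6)/(4861/2 - 4*I*sqrt(6)) = -2/(4861/2 - 4*I*sqrt(6))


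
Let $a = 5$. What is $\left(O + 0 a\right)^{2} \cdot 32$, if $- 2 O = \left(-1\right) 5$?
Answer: $200$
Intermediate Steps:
$O = \frac{5}{2}$ ($O = - \frac{\left(-1\right) 5}{2} = \left(- \frac{1}{2}\right) \left(-5\right) = \frac{5}{2} \approx 2.5$)
$\left(O + 0 a\right)^{2} \cdot 32 = \left(\frac{5}{2} + 0 \cdot 5\right)^{2} \cdot 32 = \left(\frac{5}{2} + 0\right)^{2} \cdot 32 = \left(\frac{5}{2}\right)^{2} \cdot 32 = \frac{25}{4} \cdot 32 = 200$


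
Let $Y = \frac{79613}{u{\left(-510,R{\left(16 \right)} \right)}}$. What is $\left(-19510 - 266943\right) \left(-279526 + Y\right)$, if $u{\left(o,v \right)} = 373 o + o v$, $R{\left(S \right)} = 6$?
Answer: $\frac{15476958239807309}{193290} \approx 8.0071 \cdot 10^{10}$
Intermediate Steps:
$Y = - \frac{79613}{193290}$ ($Y = \frac{79613}{\left(-510\right) \left(373 + 6\right)} = \frac{79613}{\left(-510\right) 379} = \frac{79613}{-193290} = 79613 \left(- \frac{1}{193290}\right) = - \frac{79613}{193290} \approx -0.41188$)
$\left(-19510 - 266943\right) \left(-279526 + Y\right) = \left(-19510 - 266943\right) \left(-279526 - \frac{79613}{193290}\right) = \left(-286453\right) \left(- \frac{54029660153}{193290}\right) = \frac{15476958239807309}{193290}$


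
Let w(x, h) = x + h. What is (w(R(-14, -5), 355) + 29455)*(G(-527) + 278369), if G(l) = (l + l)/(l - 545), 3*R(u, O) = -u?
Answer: 1112134106757/134 ≈ 8.2995e+9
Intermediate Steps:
R(u, O) = -u/3 (R(u, O) = (-u)/3 = -u/3)
w(x, h) = h + x
G(l) = 2*l/(-545 + l) (G(l) = (2*l)/(-545 + l) = 2*l/(-545 + l))
(w(R(-14, -5), 355) + 29455)*(G(-527) + 278369) = ((355 - 1/3*(-14)) + 29455)*(2*(-527)/(-545 - 527) + 278369) = ((355 + 14/3) + 29455)*(2*(-527)/(-1072) + 278369) = (1079/3 + 29455)*(2*(-527)*(-1/1072) + 278369) = 89444*(527/536 + 278369)/3 = (89444/3)*(149206311/536) = 1112134106757/134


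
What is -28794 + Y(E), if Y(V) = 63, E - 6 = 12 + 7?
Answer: -28731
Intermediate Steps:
E = 25 (E = 6 + (12 + 7) = 6 + 19 = 25)
-28794 + Y(E) = -28794 + 63 = -28731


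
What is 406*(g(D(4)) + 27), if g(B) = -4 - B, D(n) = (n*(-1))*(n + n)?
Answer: 22330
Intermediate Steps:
D(n) = -2*n² (D(n) = (-n)*(2*n) = -2*n²)
406*(g(D(4)) + 27) = 406*((-4 - (-2)*4²) + 27) = 406*((-4 - (-2)*16) + 27) = 406*((-4 - 1*(-32)) + 27) = 406*((-4 + 32) + 27) = 406*(28 + 27) = 406*55 = 22330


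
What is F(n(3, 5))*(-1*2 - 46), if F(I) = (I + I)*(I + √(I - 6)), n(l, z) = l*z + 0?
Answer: -25920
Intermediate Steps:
n(l, z) = l*z
F(I) = 2*I*(I + √(-6 + I)) (F(I) = (2*I)*(I + √(-6 + I)) = 2*I*(I + √(-6 + I)))
F(n(3, 5))*(-1*2 - 46) = (2*(3*5)*(3*5 + √(-6 + 3*5)))*(-1*2 - 46) = (2*15*(15 + √(-6 + 15)))*(-2 - 46) = (2*15*(15 + √9))*(-48) = (2*15*(15 + 3))*(-48) = (2*15*18)*(-48) = 540*(-48) = -25920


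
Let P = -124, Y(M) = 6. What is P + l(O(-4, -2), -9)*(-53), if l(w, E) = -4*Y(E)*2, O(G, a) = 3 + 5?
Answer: 2420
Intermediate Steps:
O(G, a) = 8
l(w, E) = -48 (l(w, E) = -4*6*2 = -24*2 = -48)
P + l(O(-4, -2), -9)*(-53) = -124 - 48*(-53) = -124 + 2544 = 2420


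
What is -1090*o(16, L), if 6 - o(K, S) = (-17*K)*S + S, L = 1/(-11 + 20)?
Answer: -354250/9 ≈ -39361.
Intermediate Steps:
L = ⅑ (L = 1/9 = ⅑ ≈ 0.11111)
o(K, S) = 6 - S + 17*K*S (o(K, S) = 6 - ((-17*K)*S + S) = 6 - (-17*K*S + S) = 6 - (S - 17*K*S) = 6 + (-S + 17*K*S) = 6 - S + 17*K*S)
-1090*o(16, L) = -1090*(6 - 1*⅑ + 17*16*(⅑)) = -1090*(6 - ⅑ + 272/9) = -1090*325/9 = -354250/9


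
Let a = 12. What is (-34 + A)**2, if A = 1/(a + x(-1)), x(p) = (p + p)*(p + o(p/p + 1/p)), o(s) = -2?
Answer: 373321/324 ≈ 1152.2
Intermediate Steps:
x(p) = 2*p*(-2 + p) (x(p) = (p + p)*(p - 2) = (2*p)*(-2 + p) = 2*p*(-2 + p))
A = 1/18 (A = 1/(12 + 2*(-1)*(-2 - 1)) = 1/(12 + 2*(-1)*(-3)) = 1/(12 + 6) = 1/18 ≈ 0.055556)
(-34 + A)**2 = (-34 + 1/18)**2 = (-611/18)**2 = 373321/324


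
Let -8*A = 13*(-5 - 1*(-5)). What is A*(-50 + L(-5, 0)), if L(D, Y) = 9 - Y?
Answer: 0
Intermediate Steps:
A = 0 (A = -13*(-5 - 1*(-5))/8 = -13*(-5 + 5)/8 = -13*0/8 = -1/8*0 = 0)
A*(-50 + L(-5, 0)) = 0*(-50 + (9 - 1*0)) = 0*(-50 + (9 + 0)) = 0*(-50 + 9) = 0*(-41) = 0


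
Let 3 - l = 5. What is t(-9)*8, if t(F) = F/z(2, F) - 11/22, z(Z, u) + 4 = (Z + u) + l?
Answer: 20/13 ≈ 1.5385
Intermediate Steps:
l = -2 (l = 3 - 1*5 = 3 - 5 = -2)
z(Z, u) = -6 + Z + u (z(Z, u) = -4 + ((Z + u) - 2) = -4 + (-2 + Z + u) = -6 + Z + u)
t(F) = -½ + F/(-4 + F) (t(F) = F/(-6 + 2 + F) - 11/22 = F/(-4 + F) - 11*1/22 = F/(-4 + F) - ½ = -½ + F/(-4 + F))
t(-9)*8 = ((4 - 9)/(2*(-4 - 9)))*8 = ((½)*(-5)/(-13))*8 = ((½)*(-1/13)*(-5))*8 = (5/26)*8 = 20/13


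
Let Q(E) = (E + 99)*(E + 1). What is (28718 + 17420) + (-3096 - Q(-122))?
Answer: 40259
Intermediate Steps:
Q(E) = (1 + E)*(99 + E) (Q(E) = (99 + E)*(1 + E) = (1 + E)*(99 + E))
(28718 + 17420) + (-3096 - Q(-122)) = (28718 + 17420) + (-3096 - (99 + (-122)**2 + 100*(-122))) = 46138 + (-3096 - (99 + 14884 - 12200)) = 46138 + (-3096 - 1*2783) = 46138 + (-3096 - 2783) = 46138 - 5879 = 40259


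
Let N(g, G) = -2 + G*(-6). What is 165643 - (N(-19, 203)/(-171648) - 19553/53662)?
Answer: 190717102339409/1151371872 ≈ 1.6564e+5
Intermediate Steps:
N(g, G) = -2 - 6*G
165643 - (N(-19, 203)/(-171648) - 19553/53662) = 165643 - ((-2 - 6*203)/(-171648) - 19553/53662) = 165643 - ((-2 - 1218)*(-1/171648) - 19553*1/53662) = 165643 - (-1220*(-1/171648) - 19553/53662) = 165643 - (305/42912 - 19553/53662) = 165643 - 1*(-411345713/1151371872) = 165643 + 411345713/1151371872 = 190717102339409/1151371872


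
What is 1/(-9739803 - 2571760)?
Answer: -1/12311563 ≈ -8.1224e-8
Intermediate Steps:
1/(-9739803 - 2571760) = 1/(-12311563) = -1/12311563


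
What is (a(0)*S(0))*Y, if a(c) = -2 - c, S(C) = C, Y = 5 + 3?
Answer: 0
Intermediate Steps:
Y = 8
(a(0)*S(0))*Y = ((-2 - 1*0)*0)*8 = ((-2 + 0)*0)*8 = -2*0*8 = 0*8 = 0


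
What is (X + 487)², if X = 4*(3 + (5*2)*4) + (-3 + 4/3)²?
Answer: 35473936/81 ≈ 4.3795e+5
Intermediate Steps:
X = 1573/9 (X = 4*(3 + 10*4) + (-3 + 4*(⅓))² = 4*(3 + 40) + (-3 + 4/3)² = 4*43 + (-5/3)² = 172 + 25/9 = 1573/9 ≈ 174.78)
(X + 487)² = (1573/9 + 487)² = (5956/9)² = 35473936/81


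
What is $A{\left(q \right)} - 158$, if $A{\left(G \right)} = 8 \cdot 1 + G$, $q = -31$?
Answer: $-181$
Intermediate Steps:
$A{\left(G \right)} = 8 + G$
$A{\left(q \right)} - 158 = \left(8 - 31\right) - 158 = -23 - 158 = -181$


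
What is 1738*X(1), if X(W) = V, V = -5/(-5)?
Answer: 1738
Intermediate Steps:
V = 1 (V = -5*(-1)/5 = -1*(-1) = 1)
X(W) = 1
1738*X(1) = 1738*1 = 1738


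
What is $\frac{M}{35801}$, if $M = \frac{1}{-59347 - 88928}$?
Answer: $- \frac{1}{5308393275} \approx -1.8838 \cdot 10^{-10}$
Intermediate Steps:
$M = - \frac{1}{148275}$ ($M = \frac{1}{-148275} = - \frac{1}{148275} \approx -6.7442 \cdot 10^{-6}$)
$\frac{M}{35801} = - \frac{1}{148275 \cdot 35801} = \left(- \frac{1}{148275}\right) \frac{1}{35801} = - \frac{1}{5308393275}$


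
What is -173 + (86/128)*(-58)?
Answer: -6783/32 ≈ -211.97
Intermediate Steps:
-173 + (86/128)*(-58) = -173 + (86*(1/128))*(-58) = -173 + (43/64)*(-58) = -173 - 1247/32 = -6783/32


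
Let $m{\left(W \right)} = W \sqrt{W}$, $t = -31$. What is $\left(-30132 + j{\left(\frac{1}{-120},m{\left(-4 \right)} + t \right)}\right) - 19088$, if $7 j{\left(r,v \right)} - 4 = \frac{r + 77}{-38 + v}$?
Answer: $- \frac{9499380071}{193000} + \frac{9239 i}{506625} \approx -49220.0 + 0.018236 i$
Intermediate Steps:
$m{\left(W \right)} = W^{\frac{3}{2}}$
$j{\left(r,v \right)} = \frac{4}{7} + \frac{77 + r}{7 \left(-38 + v\right)}$ ($j{\left(r,v \right)} = \frac{4}{7} + \frac{\left(r + 77\right) \frac{1}{-38 + v}}{7} = \frac{4}{7} + \frac{\left(77 + r\right) \frac{1}{-38 + v}}{7} = \frac{4}{7} + \frac{\frac{1}{-38 + v} \left(77 + r\right)}{7} = \frac{4}{7} + \frac{77 + r}{7 \left(-38 + v\right)}$)
$\left(-30132 + j{\left(\frac{1}{-120},m{\left(-4 \right)} + t \right)}\right) - 19088 = \left(-30132 + \frac{-75 + \frac{1}{-120} + 4 \left(\left(-4\right)^{\frac{3}{2}} - 31\right)}{7 \left(-38 - \left(31 - \left(-4\right)^{\frac{3}{2}}\right)\right)}\right) - 19088 = \left(-30132 + \frac{-75 - \frac{1}{120} + 4 \left(- 8 i - 31\right)}{7 \left(-38 - \left(31 + 8 i\right)\right)}\right) - 19088 = \left(-30132 + \frac{-75 - \frac{1}{120} + 4 \left(-31 - 8 i\right)}{7 \left(-38 - \left(31 + 8 i\right)\right)}\right) - 19088 = \left(-30132 + \frac{-75 - \frac{1}{120} - \left(124 + 32 i\right)}{7 \left(-69 - 8 i\right)}\right) - 19088 = \left(-30132 + \frac{\frac{-69 + 8 i}{4825} \left(- \frac{23881}{120} - 32 i\right)}{7}\right) - 19088 = \left(-30132 + \frac{\left(-69 + 8 i\right) \left(- \frac{23881}{120} - 32 i\right)}{33775}\right) - 19088 = -49220 + \frac{\left(-69 + 8 i\right) \left(- \frac{23881}{120} - 32 i\right)}{33775}$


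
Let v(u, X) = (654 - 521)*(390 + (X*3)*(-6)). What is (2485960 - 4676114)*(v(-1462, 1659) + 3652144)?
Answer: 586155295328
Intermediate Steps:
v(u, X) = 51870 - 2394*X (v(u, X) = 133*(390 + (3*X)*(-6)) = 133*(390 - 18*X) = 51870 - 2394*X)
(2485960 - 4676114)*(v(-1462, 1659) + 3652144) = (2485960 - 4676114)*((51870 - 2394*1659) + 3652144) = -2190154*((51870 - 3971646) + 3652144) = -2190154*(-3919776 + 3652144) = -2190154*(-267632) = 586155295328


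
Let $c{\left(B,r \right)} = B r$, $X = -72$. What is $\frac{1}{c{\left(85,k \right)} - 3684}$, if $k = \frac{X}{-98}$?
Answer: $- \frac{49}{177456} \approx -0.00027612$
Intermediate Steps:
$k = \frac{36}{49}$ ($k = - \frac{72}{-98} = \left(-72\right) \left(- \frac{1}{98}\right) = \frac{36}{49} \approx 0.73469$)
$\frac{1}{c{\left(85,k \right)} - 3684} = \frac{1}{85 \cdot \frac{36}{49} - 3684} = \frac{1}{\frac{3060}{49} - 3684} = \frac{1}{- \frac{177456}{49}} = - \frac{49}{177456}$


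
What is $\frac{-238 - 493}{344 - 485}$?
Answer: $\frac{731}{141} \approx 5.1844$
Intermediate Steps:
$\frac{-238 - 493}{344 - 485} = - \frac{731}{-141} = \left(-731\right) \left(- \frac{1}{141}\right) = \frac{731}{141}$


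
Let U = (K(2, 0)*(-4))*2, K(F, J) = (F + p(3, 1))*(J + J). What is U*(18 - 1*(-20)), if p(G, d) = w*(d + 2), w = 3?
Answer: 0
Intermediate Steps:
p(G, d) = 6 + 3*d (p(G, d) = 3*(d + 2) = 3*(2 + d) = 6 + 3*d)
K(F, J) = 2*J*(9 + F) (K(F, J) = (F + (6 + 3*1))*(J + J) = (F + (6 + 3))*(2*J) = (F + 9)*(2*J) = (9 + F)*(2*J) = 2*J*(9 + F))
U = 0 (U = ((2*0*(9 + 2))*(-4))*2 = ((2*0*11)*(-4))*2 = (0*(-4))*2 = 0*2 = 0)
U*(18 - 1*(-20)) = 0*(18 - 1*(-20)) = 0*(18 + 20) = 0*38 = 0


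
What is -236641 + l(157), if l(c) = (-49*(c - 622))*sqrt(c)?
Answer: -236641 + 22785*sqrt(157) ≈ 48854.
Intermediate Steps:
l(c) = sqrt(c)*(30478 - 49*c) (l(c) = (-49*(-622 + c))*sqrt(c) = (30478 - 49*c)*sqrt(c) = sqrt(c)*(30478 - 49*c))
-236641 + l(157) = -236641 + 49*sqrt(157)*(622 - 1*157) = -236641 + 49*sqrt(157)*(622 - 157) = -236641 + 49*sqrt(157)*465 = -236641 + 22785*sqrt(157)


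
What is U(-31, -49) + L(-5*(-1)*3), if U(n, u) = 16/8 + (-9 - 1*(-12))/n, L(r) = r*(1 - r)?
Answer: -6451/31 ≈ -208.10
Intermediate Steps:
U(n, u) = 2 + 3/n (U(n, u) = 16*(1/8) + (-9 + 12)/n = 2 + 3/n)
U(-31, -49) + L(-5*(-1)*3) = (2 + 3/(-31)) + (-5*(-1)*3)*(1 - (-5*(-1))*3) = (2 + 3*(-1/31)) + (5*3)*(1 - 5*3) = (2 - 3/31) + 15*(1 - 1*15) = 59/31 + 15*(1 - 15) = 59/31 + 15*(-14) = 59/31 - 210 = -6451/31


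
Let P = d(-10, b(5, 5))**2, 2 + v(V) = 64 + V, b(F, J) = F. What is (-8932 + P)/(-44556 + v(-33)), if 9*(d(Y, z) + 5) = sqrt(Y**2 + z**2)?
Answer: 721342/3606687 + 50*sqrt(5)/400743 ≈ 0.20028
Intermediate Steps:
d(Y, z) = -5 + sqrt(Y**2 + z**2)/9
v(V) = 62 + V (v(V) = -2 + (64 + V) = 62 + V)
P = (-5 + 5*sqrt(5)/9)**2 (P = (-5 + sqrt((-10)**2 + 5**2)/9)**2 = (-5 + sqrt(100 + 25)/9)**2 = (-5 + sqrt(125)/9)**2 = (-5 + (5*sqrt(5))/9)**2 = (-5 + 5*sqrt(5)/9)**2 ≈ 14.121)
(-8932 + P)/(-44556 + v(-33)) = (-8932 + (2150/81 - 50*sqrt(5)/9))/(-44556 + (62 - 33)) = (-721342/81 - 50*sqrt(5)/9)/(-44556 + 29) = (-721342/81 - 50*sqrt(5)/9)/(-44527) = (-721342/81 - 50*sqrt(5)/9)*(-1/44527) = 721342/3606687 + 50*sqrt(5)/400743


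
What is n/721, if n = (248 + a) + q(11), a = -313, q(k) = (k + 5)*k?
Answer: 111/721 ≈ 0.15395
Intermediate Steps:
q(k) = k*(5 + k) (q(k) = (5 + k)*k = k*(5 + k))
n = 111 (n = (248 - 313) + 11*(5 + 11) = -65 + 11*16 = -65 + 176 = 111)
n/721 = 111/721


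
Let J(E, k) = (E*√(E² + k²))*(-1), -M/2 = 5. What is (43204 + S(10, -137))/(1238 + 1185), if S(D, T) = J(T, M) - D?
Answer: 43194/2423 + 137*√18869/2423 ≈ 25.593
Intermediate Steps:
M = -10 (M = -2*5 = -10)
J(E, k) = -E*√(E² + k²)
S(D, T) = -D - T*√(100 + T²) (S(D, T) = -T*√(T² + (-10)²) - D = -T*√(T² + 100) - D = -T*√(100 + T²) - D = -D - T*√(100 + T²))
(43204 + S(10, -137))/(1238 + 1185) = (43204 + (-1*10 - 1*(-137)*√(100 + (-137)²)))/(1238 + 1185) = (43204 + (-10 - 1*(-137)*√(100 + 18769)))/2423 = (43204 + (-10 - 1*(-137)*√18869))*(1/2423) = (43204 + (-10 + 137*√18869))*(1/2423) = (43194 + 137*√18869)*(1/2423) = 43194/2423 + 137*√18869/2423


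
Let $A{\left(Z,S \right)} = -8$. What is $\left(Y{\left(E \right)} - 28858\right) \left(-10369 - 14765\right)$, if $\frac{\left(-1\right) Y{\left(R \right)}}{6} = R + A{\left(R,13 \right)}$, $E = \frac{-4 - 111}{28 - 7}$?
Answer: $\frac{5062992960}{7} \approx 7.2328 \cdot 10^{8}$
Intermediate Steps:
$E = - \frac{115}{21} \approx -5.4762$
$Y{\left(R \right)} = 48 - 6 R$ ($Y{\left(R \right)} = - 6 \left(R - 8\right) = - 6 \left(-8 + R\right) = 48 - 6 R$)
$\left(Y{\left(E \right)} - 28858\right) \left(-10369 - 14765\right) = \left(\left(48 - - \frac{230}{7}\right) - 28858\right) \left(-10369 - 14765\right) = \left(\left(48 + \frac{230}{7}\right) - 28858\right) \left(-25134\right) = \left(\frac{566}{7} - 28858\right) \left(-25134\right) = \left(- \frac{201440}{7}\right) \left(-25134\right) = \frac{5062992960}{7}$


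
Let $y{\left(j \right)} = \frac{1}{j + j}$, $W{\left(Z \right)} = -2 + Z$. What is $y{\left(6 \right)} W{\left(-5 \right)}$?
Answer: $- \frac{7}{12} \approx -0.58333$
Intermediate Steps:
$y{\left(j \right)} = \frac{1}{2 j}$
$y{\left(6 \right)} W{\left(-5 \right)} = \frac{1}{2 \cdot 6} \left(-2 - 5\right) = \frac{1}{2} \cdot \frac{1}{6} \left(-7\right) = \frac{1}{12} \left(-7\right) = - \frac{7}{12}$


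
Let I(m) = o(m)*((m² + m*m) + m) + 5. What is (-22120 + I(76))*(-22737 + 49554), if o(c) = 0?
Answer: -593057955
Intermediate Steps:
I(m) = 5 (I(m) = 0*((m² + m*m) + m) + 5 = 0*((m² + m²) + m) + 5 = 0*(2*m² + m) + 5 = 0*(m + 2*m²) + 5 = 0 + 5 = 5)
(-22120 + I(76))*(-22737 + 49554) = (-22120 + 5)*(-22737 + 49554) = -22115*26817 = -593057955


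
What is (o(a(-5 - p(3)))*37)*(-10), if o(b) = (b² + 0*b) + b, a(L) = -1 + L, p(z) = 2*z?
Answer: -48840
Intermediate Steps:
o(b) = b + b² (o(b) = (b² + 0) + b = b² + b = b + b²)
(o(a(-5 - p(3)))*37)*(-10) = (((-1 + (-5 - 2*3))*(1 + (-1 + (-5 - 2*3))))*37)*(-10) = (((-1 + (-5 - 1*6))*(1 + (-1 + (-5 - 1*6))))*37)*(-10) = (((-1 + (-5 - 6))*(1 + (-1 + (-5 - 6))))*37)*(-10) = (((-1 - 11)*(1 + (-1 - 11)))*37)*(-10) = (-12*(1 - 12)*37)*(-10) = (-12*(-11)*37)*(-10) = (132*37)*(-10) = 4884*(-10) = -48840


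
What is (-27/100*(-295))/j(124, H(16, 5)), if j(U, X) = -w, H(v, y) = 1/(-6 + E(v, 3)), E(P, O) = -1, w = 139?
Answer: -1593/2780 ≈ -0.57302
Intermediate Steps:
H(v, y) = -⅐ (H(v, y) = 1/(-6 - 1) = 1/(-7) = -⅐)
j(U, X) = -139 (j(U, X) = -1*139 = -139)
(-27/100*(-295))/j(124, H(16, 5)) = (-27/100*(-295))/(-139) = (-27*1/100*(-295))*(-1/139) = -27/100*(-295)*(-1/139) = (1593/20)*(-1/139) = -1593/2780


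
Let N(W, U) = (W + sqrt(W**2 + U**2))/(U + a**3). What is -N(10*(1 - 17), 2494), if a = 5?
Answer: 160/2619 - 2*sqrt(1561409)/2619 ≈ -0.89314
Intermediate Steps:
N(W, U) = (W + sqrt(U**2 + W**2))/(125 + U) (N(W, U) = (W + sqrt(W**2 + U**2))/(U + 5**3) = (W + sqrt(U**2 + W**2))/(U + 125) = (W + sqrt(U**2 + W**2))/(125 + U))
-N(10*(1 - 17), 2494) = -(10*(1 - 17) + sqrt(2494**2 + (10*(1 - 17))**2))/(125 + 2494) = -(10*(-16) + sqrt(6220036 + (10*(-16))**2))/2619 = -(-160 + sqrt(6220036 + (-160)**2))/2619 = -(-160 + sqrt(6220036 + 25600))/2619 = -(-160 + sqrt(6245636))/2619 = -(-160 + 2*sqrt(1561409))/2619 = -(-160/2619 + 2*sqrt(1561409)/2619) = 160/2619 - 2*sqrt(1561409)/2619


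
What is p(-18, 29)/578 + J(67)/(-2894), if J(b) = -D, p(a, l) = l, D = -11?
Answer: 19392/418183 ≈ 0.046372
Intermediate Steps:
J(b) = 11 (J(b) = -1*(-11) = 11)
p(-18, 29)/578 + J(67)/(-2894) = 29/578 + 11/(-2894) = 29*(1/578) + 11*(-1/2894) = 29/578 - 11/2894 = 19392/418183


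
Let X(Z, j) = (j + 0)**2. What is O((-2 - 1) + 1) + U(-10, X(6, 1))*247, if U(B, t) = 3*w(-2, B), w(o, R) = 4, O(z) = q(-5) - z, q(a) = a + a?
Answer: 2956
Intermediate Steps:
q(a) = 2*a
O(z) = -10 - z (O(z) = 2*(-5) - z = -10 - z)
X(Z, j) = j**2
U(B, t) = 12 (U(B, t) = 3*4 = 12)
O((-2 - 1) + 1) + U(-10, X(6, 1))*247 = (-10 - ((-2 - 1) + 1)) + 12*247 = (-10 - (-3 + 1)) + 2964 = (-10 - 1*(-2)) + 2964 = (-10 + 2) + 2964 = -8 + 2964 = 2956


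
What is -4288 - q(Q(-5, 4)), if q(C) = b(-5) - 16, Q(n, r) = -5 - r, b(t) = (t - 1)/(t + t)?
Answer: -21363/5 ≈ -4272.6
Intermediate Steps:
b(t) = (-1 + t)/(2*t) (b(t) = (-1 + t)/((2*t)) = (-1 + t)*(1/(2*t)) = (-1 + t)/(2*t))
q(C) = -77/5 (q(C) = (½)*(-1 - 5)/(-5) - 16 = (½)*(-⅕)*(-6) - 16 = ⅗ - 16 = -77/5)
-4288 - q(Q(-5, 4)) = -4288 - 1*(-77/5) = -4288 + 77/5 = -21363/5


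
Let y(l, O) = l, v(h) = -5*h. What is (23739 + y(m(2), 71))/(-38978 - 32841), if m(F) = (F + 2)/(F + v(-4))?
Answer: -261131/790009 ≈ -0.33054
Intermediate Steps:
m(F) = (2 + F)/(20 + F) (m(F) = (F + 2)/(F - 5*(-4)) = (2 + F)/(F + 20) = (2 + F)/(20 + F))
(23739 + y(m(2), 71))/(-38978 - 32841) = (23739 + (2 + 2)/(20 + 2))/(-38978 - 32841) = (23739 + 4/22)/(-71819) = (23739 + (1/22)*4)*(-1/71819) = (23739 + 2/11)*(-1/71819) = (261131/11)*(-1/71819) = -261131/790009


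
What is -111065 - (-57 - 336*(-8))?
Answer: -113696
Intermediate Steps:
-111065 - (-57 - 336*(-8)) = -111065 - (-57 + 2688) = -111065 - 1*2631 = -111065 - 2631 = -113696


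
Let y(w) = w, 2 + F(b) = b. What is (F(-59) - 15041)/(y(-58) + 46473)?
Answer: -15102/46415 ≈ -0.32537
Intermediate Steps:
F(b) = -2 + b
(F(-59) - 15041)/(y(-58) + 46473) = ((-2 - 59) - 15041)/(-58 + 46473) = (-61 - 15041)/46415 = -15102*1/46415 = -15102/46415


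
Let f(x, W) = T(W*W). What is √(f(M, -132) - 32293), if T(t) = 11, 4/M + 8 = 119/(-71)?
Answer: I*√32282 ≈ 179.67*I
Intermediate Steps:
M = -284/687 (M = 4/(-8 + 119/(-71)) = 4/(-8 + 119*(-1/71)) = 4/(-8 - 119/71) = 4/(-687/71) = 4*(-71/687) = -284/687 ≈ -0.41339)
f(x, W) = 11
√(f(M, -132) - 32293) = √(11 - 32293) = √(-32282) = I*√32282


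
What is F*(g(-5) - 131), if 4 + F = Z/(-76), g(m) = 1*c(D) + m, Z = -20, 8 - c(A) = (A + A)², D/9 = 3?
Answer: 216124/19 ≈ 11375.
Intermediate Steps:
D = 27 (D = 9*3 = 27)
c(A) = 8 - 4*A² (c(A) = 8 - (A + A)² = 8 - (2*A)² = 8 - 4*A²)
g(m) = -2908 + m (g(m) = 1*(8 - 4*27²) + m = 1*(8 - 4*729) + m = 1*(8 - 2916) + m = 1*(-2908) + m = -2908 + m)
F = -71/19 (F = -4 - 20/(-76) = -4 - 20*(-1/76) = -4 + 5/19 = -71/19 ≈ -3.7368)
F*(g(-5) - 131) = -71*((-2908 - 5) - 131)/19 = -71*(-2913 - 131)/19 = -71/19*(-3044) = 216124/19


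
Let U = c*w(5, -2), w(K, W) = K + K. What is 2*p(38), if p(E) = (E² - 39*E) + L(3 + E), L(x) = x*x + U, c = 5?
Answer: 3386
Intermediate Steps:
w(K, W) = 2*K
U = 50 (U = 5*(2*5) = 5*10 = 50)
L(x) = 50 + x² (L(x) = x*x + 50 = x² + 50 = 50 + x²)
p(E) = 50 + E² + (3 + E)² - 39*E (p(E) = (E² - 39*E) + (50 + (3 + E)²) = 50 + E² + (3 + E)² - 39*E)
2*p(38) = 2*(59 - 33*38 + 2*38²) = 2*(59 - 1254 + 2*1444) = 2*(59 - 1254 + 2888) = 2*1693 = 3386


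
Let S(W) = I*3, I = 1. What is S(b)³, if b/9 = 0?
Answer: 27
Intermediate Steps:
b = 0 (b = 9*0 = 0)
S(W) = 3 (S(W) = 1*3 = 3)
S(b)³ = 3³ = 27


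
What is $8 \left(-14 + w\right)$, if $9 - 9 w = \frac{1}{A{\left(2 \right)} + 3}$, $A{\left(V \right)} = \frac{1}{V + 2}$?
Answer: $- \frac{12200}{117} \approx -104.27$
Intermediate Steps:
$A{\left(V \right)} = \frac{1}{2 + V}$
$w = \frac{113}{117}$ ($w = 1 - \frac{1}{9 \left(\frac{1}{2 + 2} + 3\right)} = 1 - \frac{1}{9 \left(\frac{1}{4} + 3\right)} = 1 - \frac{1}{9 \cdot \frac{13}{4}} = 1 - \frac{4}{117} = \frac{113}{117} \approx 0.96581$)
$8 \left(-14 + w\right) = 8 \left(-14 + \frac{113}{117}\right) = 8 \left(- \frac{1525}{117}\right) = - \frac{12200}{117}$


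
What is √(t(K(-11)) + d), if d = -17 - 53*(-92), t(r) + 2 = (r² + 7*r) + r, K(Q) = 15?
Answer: 51*√2 ≈ 72.125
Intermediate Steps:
t(r) = -2 + r² + 8*r (t(r) = -2 + ((r² + 7*r) + r) = -2 + (r² + 8*r) = -2 + r² + 8*r)
d = 4859 (d = -17 + 4876 = 4859)
√(t(K(-11)) + d) = √((-2 + 15² + 8*15) + 4859) = √((-2 + 225 + 120) + 4859) = √(343 + 4859) = √5202 = 51*√2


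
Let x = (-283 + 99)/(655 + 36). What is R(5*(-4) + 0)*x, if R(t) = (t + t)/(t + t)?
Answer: -184/691 ≈ -0.26628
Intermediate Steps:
R(t) = 1 (R(t) = (2*t)/((2*t)) = (2*t)*(1/(2*t)) = 1)
x = -184/691 ≈ -0.26628
R(5*(-4) + 0)*x = 1*(-184/691) = -184/691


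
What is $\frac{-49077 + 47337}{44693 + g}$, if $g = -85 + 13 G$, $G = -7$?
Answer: $- \frac{580}{14839} \approx -0.039086$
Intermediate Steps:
$g = -176$ ($g = -85 + 13 \left(-7\right) = -85 - 91 = -176$)
$\frac{-49077 + 47337}{44693 + g} = \frac{-49077 + 47337}{44693 - 176} = - \frac{1740}{44517} = \left(-1740\right) \frac{1}{44517} = - \frac{580}{14839}$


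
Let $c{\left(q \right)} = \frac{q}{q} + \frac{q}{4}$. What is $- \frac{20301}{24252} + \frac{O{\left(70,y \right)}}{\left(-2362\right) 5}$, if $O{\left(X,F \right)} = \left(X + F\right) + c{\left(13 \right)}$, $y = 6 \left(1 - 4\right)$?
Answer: $- \frac{16074599}{19094408} \approx -0.84185$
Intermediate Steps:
$c{\left(q \right)} = 1 + \frac{q}{4}$ ($c{\left(q \right)} = 1 + q \frac{1}{4} = 1 + \frac{q}{4}$)
$y = -18$ ($y = 6 \left(-3\right) = -18$)
$O{\left(X,F \right)} = \frac{17}{4} + F + X$ ($O{\left(X,F \right)} = \left(X + F\right) + \left(1 + \frac{1}{4} \cdot 13\right) = \left(F + X\right) + \left(1 + \frac{13}{4}\right) = \left(F + X\right) + \frac{17}{4} = \frac{17}{4} + F + X$)
$- \frac{20301}{24252} + \frac{O{\left(70,y \right)}}{\left(-2362\right) 5} = - \frac{20301}{24252} + \frac{\frac{17}{4} - 18 + 70}{\left(-2362\right) 5} = \left(-20301\right) \frac{1}{24252} + \frac{225}{4 \left(-11810\right)} = - \frac{6767}{8084} + \frac{225}{4} \left(- \frac{1}{11810}\right) = - \frac{6767}{8084} - \frac{45}{9448} = - \frac{16074599}{19094408}$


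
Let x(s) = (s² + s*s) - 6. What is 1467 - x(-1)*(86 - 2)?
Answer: 1803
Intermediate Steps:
x(s) = -6 + 2*s² (x(s) = (s² + s²) - 6 = 2*s² - 6 = -6 + 2*s²)
1467 - x(-1)*(86 - 2) = 1467 - (-6 + 2*(-1)²)*(86 - 2) = 1467 - (-6 + 2*1)*84 = 1467 - (-6 + 2)*84 = 1467 - (-4)*84 = 1467 - 1*(-336) = 1467 + 336 = 1803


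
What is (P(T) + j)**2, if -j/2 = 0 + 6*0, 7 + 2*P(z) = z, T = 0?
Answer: 49/4 ≈ 12.250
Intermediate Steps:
P(z) = -7/2 + z/2
j = 0 (j = -2*(0 + 6*0) = -2*(0 + 0) = -2*0 = 0)
(P(T) + j)**2 = ((-7/2 + (1/2)*0) + 0)**2 = ((-7/2 + 0) + 0)**2 = (-7/2 + 0)**2 = (-7/2)**2 = 49/4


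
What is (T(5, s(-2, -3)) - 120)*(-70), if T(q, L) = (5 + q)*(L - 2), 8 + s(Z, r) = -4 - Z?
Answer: 16800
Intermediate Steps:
s(Z, r) = -12 - Z (s(Z, r) = -8 + (-4 - Z) = -12 - Z)
T(q, L) = (-2 + L)*(5 + q) (T(q, L) = (5 + q)*(-2 + L) = (-2 + L)*(5 + q))
(T(5, s(-2, -3)) - 120)*(-70) = ((-10 - 2*5 + 5*(-12 - 1*(-2)) + (-12 - 1*(-2))*5) - 120)*(-70) = ((-10 - 10 + 5*(-12 + 2) + (-12 + 2)*5) - 120)*(-70) = ((-10 - 10 + 5*(-10) - 10*5) - 120)*(-70) = ((-10 - 10 - 50 - 50) - 120)*(-70) = (-120 - 120)*(-70) = -240*(-70) = 16800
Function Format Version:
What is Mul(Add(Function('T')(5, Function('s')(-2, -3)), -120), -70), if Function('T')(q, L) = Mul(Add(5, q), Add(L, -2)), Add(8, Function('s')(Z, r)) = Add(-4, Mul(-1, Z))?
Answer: 16800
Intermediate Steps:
Function('s')(Z, r) = Add(-12, Mul(-1, Z)) (Function('s')(Z, r) = Add(-8, Add(-4, Mul(-1, Z))) = Add(-12, Mul(-1, Z)))
Function('T')(q, L) = Mul(Add(-2, L), Add(5, q)) (Function('T')(q, L) = Mul(Add(5, q), Add(-2, L)) = Mul(Add(-2, L), Add(5, q)))
Mul(Add(Function('T')(5, Function('s')(-2, -3)), -120), -70) = Mul(Add(Add(-10, Mul(-2, 5), Mul(5, Add(-12, Mul(-1, -2))), Mul(Add(-12, Mul(-1, -2)), 5)), -120), -70) = Mul(Add(Add(-10, -10, Mul(5, Add(-12, 2)), Mul(Add(-12, 2), 5)), -120), -70) = Mul(Add(Add(-10, -10, Mul(5, -10), Mul(-10, 5)), -120), -70) = Mul(Add(Add(-10, -10, -50, -50), -120), -70) = Mul(Add(-120, -120), -70) = Mul(-240, -70) = 16800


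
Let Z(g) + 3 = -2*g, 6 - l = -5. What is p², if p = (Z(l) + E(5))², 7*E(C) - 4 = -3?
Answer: 916636176/2401 ≈ 3.8177e+5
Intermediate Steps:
l = 11 (l = 6 - 1*(-5) = 6 + 5 = 11)
E(C) = ⅐ (E(C) = 4/7 + (⅐)*(-3) = 4/7 - 3/7 = ⅐)
Z(g) = -3 - 2*g
p = 30276/49 (p = ((-3 - 2*11) + ⅐)² = ((-3 - 22) + ⅐)² = (-25 + ⅐)² = (-174/7)² = 30276/49 ≈ 617.88)
p² = (30276/49)² = 916636176/2401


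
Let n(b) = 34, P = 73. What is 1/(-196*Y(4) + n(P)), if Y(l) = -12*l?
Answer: 1/9442 ≈ 0.00010591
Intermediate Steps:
1/(-196*Y(4) + n(P)) = 1/(-(-2352)*4 + 34) = 1/(-196*(-48) + 34) = 1/(9408 + 34) = 1/9442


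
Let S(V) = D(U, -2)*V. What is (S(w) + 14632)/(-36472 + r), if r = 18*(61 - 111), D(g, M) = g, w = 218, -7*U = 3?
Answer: -50885/130802 ≈ -0.38902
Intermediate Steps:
U = -3/7 (U = -⅐*3 = -3/7 ≈ -0.42857)
r = -900 (r = 18*(-50) = -900)
S(V) = -3*V/7
(S(w) + 14632)/(-36472 + r) = (-3/7*218 + 14632)/(-36472 - 900) = (-654/7 + 14632)/(-37372) = (101770/7)*(-1/37372) = -50885/130802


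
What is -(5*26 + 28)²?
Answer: -24964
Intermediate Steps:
-(5*26 + 28)² = -(130 + 28)² = -1*158² = -1*24964 = -24964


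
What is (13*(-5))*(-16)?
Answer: 1040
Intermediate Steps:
(13*(-5))*(-16) = -65*(-16) = 1040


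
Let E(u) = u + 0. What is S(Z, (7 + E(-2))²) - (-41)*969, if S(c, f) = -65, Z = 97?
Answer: 39664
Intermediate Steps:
E(u) = u
S(Z, (7 + E(-2))²) - (-41)*969 = -65 - (-41)*969 = -65 - 1*(-39729) = -65 + 39729 = 39664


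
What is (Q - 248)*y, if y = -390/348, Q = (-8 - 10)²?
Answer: -2470/29 ≈ -85.172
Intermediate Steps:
Q = 324 (Q = (-18)² = 324)
y = -65/58 (y = -390*1/348 = -65/58 ≈ -1.1207)
(Q - 248)*y = (324 - 248)*(-65/58) = 76*(-65/58) = -2470/29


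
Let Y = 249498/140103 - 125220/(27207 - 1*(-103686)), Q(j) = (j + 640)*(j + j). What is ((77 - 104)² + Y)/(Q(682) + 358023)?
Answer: 495699325435/1467916258169487 ≈ 0.00033769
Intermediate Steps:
Q(j) = 2*j*(640 + j) (Q(j) = (640 + j)*(2*j) = 2*j*(640 + j))
Y = 559772002/679203777 (Y = 249498*(1/140103) - 125220/(27207 + 103686) = 27722/15567 - 125220/130893 = 27722/15567 - 125220*1/130893 = 27722/15567 - 41740/43631 = 559772002/679203777 ≈ 0.82416)
((77 - 104)² + Y)/(Q(682) + 358023) = ((77 - 104)² + 559772002/679203777)/(2*682*(640 + 682) + 358023) = ((-27)² + 559772002/679203777)/(2*682*1322 + 358023) = (729 + 559772002/679203777)/(1803208 + 358023) = (495699325435/679203777)/2161231 = (495699325435/679203777)*(1/2161231) = 495699325435/1467916258169487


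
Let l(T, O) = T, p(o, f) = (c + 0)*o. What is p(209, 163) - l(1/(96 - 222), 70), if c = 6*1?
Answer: 158005/126 ≈ 1254.0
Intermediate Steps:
c = 6
p(o, f) = 6*o (p(o, f) = (6 + 0)*o = 6*o)
p(209, 163) - l(1/(96 - 222), 70) = 6*209 - 1/(96 - 222) = 1254 - 1/(-126) = 1254 - 1*(-1/126) = 1254 + 1/126 = 158005/126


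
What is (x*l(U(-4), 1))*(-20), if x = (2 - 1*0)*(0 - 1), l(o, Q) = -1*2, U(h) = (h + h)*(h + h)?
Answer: -80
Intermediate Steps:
U(h) = 4*h² (U(h) = (2*h)*(2*h) = 4*h²)
l(o, Q) = -2
x = -2 (x = (2 + 0)*(-1) = 2*(-1) = -2)
(x*l(U(-4), 1))*(-20) = -2*(-2)*(-20) = 4*(-20) = -80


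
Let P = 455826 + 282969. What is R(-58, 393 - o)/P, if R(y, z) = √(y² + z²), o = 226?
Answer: √31253/738795 ≈ 0.00023929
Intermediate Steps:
P = 738795
R(-58, 393 - o)/P = √((-58)² + (393 - 1*226)²)/738795 = √(3364 + (393 - 226)²)*(1/738795) = √(3364 + 167²)*(1/738795) = √(3364 + 27889)*(1/738795) = √31253*(1/738795) = √31253/738795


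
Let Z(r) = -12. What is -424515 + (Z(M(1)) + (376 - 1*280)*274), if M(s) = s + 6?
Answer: -398223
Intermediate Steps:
M(s) = 6 + s
-424515 + (Z(M(1)) + (376 - 1*280)*274) = -424515 + (-12 + (376 - 1*280)*274) = -424515 + (-12 + (376 - 280)*274) = -424515 + (-12 + 96*274) = -424515 + (-12 + 26304) = -424515 + 26292 = -398223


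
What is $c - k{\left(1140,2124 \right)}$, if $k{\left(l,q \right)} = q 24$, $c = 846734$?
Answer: $795758$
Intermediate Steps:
$k{\left(l,q \right)} = 24 q$
$c - k{\left(1140,2124 \right)} = 846734 - 24 \cdot 2124 = 846734 - 50976 = 795758$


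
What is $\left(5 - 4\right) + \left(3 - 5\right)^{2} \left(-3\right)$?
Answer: $-11$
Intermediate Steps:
$\left(5 - 4\right) + \left(3 - 5\right)^{2} \left(-3\right) = \left(5 - 4\right) + \left(-2\right)^{2} \left(-3\right) = 1 + 4 \left(-3\right) = 1 - 12 = -11$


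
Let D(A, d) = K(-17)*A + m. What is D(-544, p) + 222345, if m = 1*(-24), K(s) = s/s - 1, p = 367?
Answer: 222321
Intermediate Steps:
K(s) = 0 (K(s) = 1 - 1 = 0)
m = -24
D(A, d) = -24 (D(A, d) = 0*A - 24 = 0 - 24 = -24)
D(-544, p) + 222345 = -24 + 222345 = 222321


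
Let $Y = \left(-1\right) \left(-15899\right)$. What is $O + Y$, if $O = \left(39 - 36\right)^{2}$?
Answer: $15908$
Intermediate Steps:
$O = 9$ ($O = 3^{2} = 9$)
$Y = 15899$
$O + Y = 9 + 15899 = 15908$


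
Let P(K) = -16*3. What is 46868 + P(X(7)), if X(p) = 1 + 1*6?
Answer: 46820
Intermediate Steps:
X(p) = 7 (X(p) = 1 + 6 = 7)
P(K) = -48
46868 + P(X(7)) = 46868 - 48 = 46820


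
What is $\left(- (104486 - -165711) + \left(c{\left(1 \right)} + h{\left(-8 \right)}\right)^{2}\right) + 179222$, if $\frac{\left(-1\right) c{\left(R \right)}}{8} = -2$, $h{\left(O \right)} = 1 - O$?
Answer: $-90350$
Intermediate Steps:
$c{\left(R \right)} = 16$ ($c{\left(R \right)} = \left(-8\right) \left(-2\right) = 16$)
$\left(- (104486 - -165711) + \left(c{\left(1 \right)} + h{\left(-8 \right)}\right)^{2}\right) + 179222 = \left(- (104486 - -165711) + \left(16 + \left(1 - -8\right)\right)^{2}\right) + 179222 = \left(- (104486 + 165711) + \left(16 + \left(1 + 8\right)\right)^{2}\right) + 179222 = \left(\left(-1\right) 270197 + \left(16 + 9\right)^{2}\right) + 179222 = \left(-270197 + 25^{2}\right) + 179222 = \left(-270197 + 625\right) + 179222 = -269572 + 179222 = -90350$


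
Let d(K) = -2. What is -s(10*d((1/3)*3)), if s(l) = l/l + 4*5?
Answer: -21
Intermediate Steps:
s(l) = 21 (s(l) = 1 + 20 = 21)
-s(10*d((1/3)*3)) = -1*21 = -21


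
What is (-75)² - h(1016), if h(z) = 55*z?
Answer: -50255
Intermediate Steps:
(-75)² - h(1016) = (-75)² - 55*1016 = 5625 - 1*55880 = 5625 - 55880 = -50255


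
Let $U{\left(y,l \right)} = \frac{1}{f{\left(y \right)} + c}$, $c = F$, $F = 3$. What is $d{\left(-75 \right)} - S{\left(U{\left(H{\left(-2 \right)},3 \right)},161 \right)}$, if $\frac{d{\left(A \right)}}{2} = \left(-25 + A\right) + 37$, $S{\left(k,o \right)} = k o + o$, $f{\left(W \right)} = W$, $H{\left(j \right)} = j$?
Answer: $-448$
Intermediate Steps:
$c = 3$
$U{\left(y,l \right)} = \frac{1}{3 + y}$ ($U{\left(y,l \right)} = \frac{1}{y + 3} = \frac{1}{3 + y}$)
$S{\left(k,o \right)} = o + k o$
$d{\left(A \right)} = 24 + 2 A$ ($d{\left(A \right)} = 2 \left(\left(-25 + A\right) + 37\right) = 2 \left(12 + A\right) = 24 + 2 A$)
$d{\left(-75 \right)} - S{\left(U{\left(H{\left(-2 \right)},3 \right)},161 \right)} = \left(24 + 2 \left(-75\right)\right) - 161 \left(1 + \frac{1}{3 - 2}\right) = \left(24 - 150\right) - 161 \left(1 + 1^{-1}\right) = -126 - 161 \left(1 + 1\right) = -126 - 161 \cdot 2 = -126 - 322 = -448$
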